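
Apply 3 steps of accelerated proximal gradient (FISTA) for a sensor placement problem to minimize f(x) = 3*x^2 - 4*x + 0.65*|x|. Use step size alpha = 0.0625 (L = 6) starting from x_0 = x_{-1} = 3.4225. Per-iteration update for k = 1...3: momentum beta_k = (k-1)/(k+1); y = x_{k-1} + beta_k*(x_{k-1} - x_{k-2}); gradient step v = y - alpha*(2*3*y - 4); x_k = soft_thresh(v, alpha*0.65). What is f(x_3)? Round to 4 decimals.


FISTA on f(x) = 3*x^2 - 4*x + 0.65*|x|
L = 6, alpha = 0.0625
Iteration 1: beta = 0.0, y = 3.4225 + 0.0*(3.4225 - 3.4225) = 3.4225
  grad(y) = 16.535, v = y - alpha*grad = 2.3891
  prox(v) = soft_thresh(2.3891, 0.0406) = 2.3484
Iteration 2: beta = 0.3333, y = 2.3484 + 0.3333*(2.3484 - 3.4225) = 1.9904
  grad(y) = 7.9425, v = y - alpha*grad = 1.494
  prox(v) = soft_thresh(1.494, 0.0406) = 1.4534
Iteration 3: beta = 0.5, y = 1.4534 + 0.5*(1.4534 - 2.3484) = 1.0059
  grad(y) = 2.0352, v = y - alpha*grad = 0.8787
  prox(v) = soft_thresh(0.8787, 0.0406) = 0.838
f(x_3) = 3*0.838^2 - 4*0.838 + 0.65*|0.838| = -0.7005


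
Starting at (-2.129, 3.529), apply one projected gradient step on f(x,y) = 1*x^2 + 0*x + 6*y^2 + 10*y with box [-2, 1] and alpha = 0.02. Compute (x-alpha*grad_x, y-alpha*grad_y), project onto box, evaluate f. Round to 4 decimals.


Step 1: Compute gradient at (-2.129, 3.529).
grad_x = 2*1*-2.129 + 0 = -4.258
grad_y = 2*6*3.529 + 10 = 52.348
Step 2: Gradient step.
x_raw = -2.129 - 0.02*-4.258 = -2.0438
y_raw = 3.529 - 0.02*52.348 = 2.482
Step 3: Project onto [-2, 1].
x_proj = clip(-2.0438) = -2.0
y_proj = clip(2.482) = 1.0
Step 4: Evaluate f.
f(-2.0, 1.0) = 20.0


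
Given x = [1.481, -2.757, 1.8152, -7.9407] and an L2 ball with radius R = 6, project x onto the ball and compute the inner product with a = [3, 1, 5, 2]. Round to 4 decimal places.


Step 1: Compute ||x|| (intermediates to 6 decimals).
||x|| = sqrt(1.481^2 + (-2.757)^2 + 1.8152^2 + (-7.9407)^2) = 8.726057
Step 2: Project.
Since ||x|| > R, scale = R/||x|| = 6/8.726057 = 0.687596, proj(x) = scale * x
proj(x) = [1.01833, -1.895702, 1.248124, -5.459994]
Step 3: Dot product.
a^T * proj(x) = 3*1.01833 + 1*(-1.895702) + 5*1.248124 + 2*(-5.459994) = -3.5201


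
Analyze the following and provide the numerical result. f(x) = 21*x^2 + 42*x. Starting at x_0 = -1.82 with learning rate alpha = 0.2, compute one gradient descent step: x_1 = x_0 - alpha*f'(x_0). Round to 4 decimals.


We compute the gradient at x_0 and apply the update.
f'(x) = 42*x + 42
f'(-1.82) = 42*-1.82 + 42 = -34.44
x_1 = -1.82 - 0.2*-34.44 = 5.068


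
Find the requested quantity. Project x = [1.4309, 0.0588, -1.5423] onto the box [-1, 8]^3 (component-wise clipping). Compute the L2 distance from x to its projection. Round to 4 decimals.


Project each component onto [-1, 8].
clip(1.4309) = 1.4309, clip(0.0588) = 0.0588, clip(-1.5423) = -1.0
Projection = [1.4309, 0.0588, -1.0]
Squared diffs: [0.0, 0.0, 0.2941]
Distance = sqrt(0.2941) = 0.5423


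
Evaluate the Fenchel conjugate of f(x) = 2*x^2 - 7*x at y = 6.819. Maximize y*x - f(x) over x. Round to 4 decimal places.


f*(y) = sup_x {y*x - a*x^2 - b*x} = sup_x {(y-b)*x - a*x^2}
FOC: (y - b) - 2a*x = 0 => x* = (y - b)/(2a)
x* = (6.819 + 7)/(2*2) = 3.4548
f*(6.819) = (y-b)^2/(4a) = (6.819 + 7)^2/(4*2)
= 190.9648/8 = 23.8706


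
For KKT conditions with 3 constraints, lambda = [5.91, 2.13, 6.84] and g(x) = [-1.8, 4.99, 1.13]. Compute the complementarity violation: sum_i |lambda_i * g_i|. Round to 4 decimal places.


KKT complementary slackness check:
lambda_1 * g_1 = 5.91 * -1.8 = -10.638
lambda_2 * g_2 = 2.13 * 4.99 = 10.6287
lambda_3 * g_3 = 6.84 * 1.13 = 7.7292
Total violation = 10.638 + 10.6287 + 7.7292 = 28.9959


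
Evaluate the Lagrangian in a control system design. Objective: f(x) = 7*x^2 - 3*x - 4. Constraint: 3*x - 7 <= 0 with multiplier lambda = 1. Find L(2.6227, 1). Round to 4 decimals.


Step 1: Evaluate f(x).
f(2.6227) = 7*2.6227^2 - 3*2.6227 - 4 = 36.2818
Step 2: Evaluate g(x).
g(2.6227) = 3*2.6227 - 7 = 0.8681
Step 3: Compute Lagrangian.
L = 36.2818 + 1*0.8681 = 37.1499


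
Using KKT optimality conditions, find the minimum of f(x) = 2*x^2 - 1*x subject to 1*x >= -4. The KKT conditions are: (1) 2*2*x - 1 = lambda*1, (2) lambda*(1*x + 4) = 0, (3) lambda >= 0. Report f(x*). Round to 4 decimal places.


Step 1: Try lambda = 0 (constraint inactive).
Stationarity: 2*2*x - 1 = 0
x* = 1/(2*2) = 0.25
Check constraint: 1*0.25 = 0.25 >= -4 -- satisfied.
Step 2: Compute optimal value.
f(x*) = 2*0.25^2 - 1*0.25 = -0.125


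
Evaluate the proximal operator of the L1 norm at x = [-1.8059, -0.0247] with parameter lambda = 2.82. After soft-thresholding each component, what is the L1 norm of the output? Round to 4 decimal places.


Soft-thresholding with lambda = 2.82:
prox(-1.8059) = sign(-1.8059)*max(|-1.8059| - 2.82, 0) = 0.0
prox(-0.0247) = sign(-0.0247)*max(|-0.0247| - 2.82, 0) = 0.0
prox(x) = [0.0, 0.0]
||prox(x)||_1 = 0.0 + 0.0 = 0.0


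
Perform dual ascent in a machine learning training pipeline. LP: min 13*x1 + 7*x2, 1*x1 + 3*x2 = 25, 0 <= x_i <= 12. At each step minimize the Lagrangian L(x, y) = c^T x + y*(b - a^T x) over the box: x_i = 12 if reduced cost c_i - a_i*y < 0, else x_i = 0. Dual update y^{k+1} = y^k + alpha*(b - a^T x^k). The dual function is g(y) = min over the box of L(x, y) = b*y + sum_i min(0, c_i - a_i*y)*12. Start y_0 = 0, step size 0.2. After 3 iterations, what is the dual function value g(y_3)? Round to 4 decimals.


Dual ascent for LP: min 13*x1 + 7*x2, 1*x1 + 3*x2 = 25, 0 <= x_i <= 12
Step 1: y^k = 0.0, reduced costs: (13.0, 7.0)
  x^k = (0.0, 0.0), subgradient = b - a^T x = 25.0
  y^{k+1} = 0.0 + 0.2*25.0 = 5.0
Step 2: y^k = 5.0, reduced costs: (8.0, -8.0)
  x^k = (0.0, 12.0), subgradient = b - a^T x = -11.0
  y^{k+1} = 5.0 + 0.2*-11.0 = 2.8
Step 3: y^k = 2.8, reduced costs: (10.2, -1.4)
  x^k = (0.0, 12.0), subgradient = b - a^T x = -11.0
  y^{k+1} = 2.8 + 0.2*-11.0 = 0.6
Dual objective at y_3 = 0.6: reduced costs (12.4, 5.2), box minimizer x = (0.0, 0.0)
g(y_3) = b*y + (c1 - a1*y)*x1 + (c2 - a2*y)*x2 = 25*0.6 + 12.4*0.0 + 5.2*0.0 = 15.0 + 0.0 + 0.0 = 15.0


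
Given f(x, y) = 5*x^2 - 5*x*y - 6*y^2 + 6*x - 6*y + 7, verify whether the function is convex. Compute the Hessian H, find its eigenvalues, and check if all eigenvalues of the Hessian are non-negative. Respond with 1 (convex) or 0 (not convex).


The Hessian of f(x,y) = 5*x^2 - 5*x*y - 6*y^2 + 6*x - 6*y + 7 is:
H = [[10, -5], [-5, -12]]
Trace = 10 - 12 = -2
Determinant = 10*-12 - (-5)^2 = -145
Discriminant = (-2)^2 - 4*-145 = 584.0
Eigenvalues: lambda_1 = -13.083, lambda_2 = 11.083
The function is not convex.

0


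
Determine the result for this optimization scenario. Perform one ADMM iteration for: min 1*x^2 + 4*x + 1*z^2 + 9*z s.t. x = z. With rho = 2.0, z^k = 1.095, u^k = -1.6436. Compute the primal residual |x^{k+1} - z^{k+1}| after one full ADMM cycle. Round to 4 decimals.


ADMM iteration with rho = 2.0, z^k = 1.095, u^k = -1.6436
Step 1: x-update.
Minimize 1*x^2 + 4*x + (2.0/2)*(x - 1.095 - 1.6436)^2
FOC: (2*1 + 2.0)*x = -4 + 2.0*(1.095 + 1.6436)
x^{k+1} = 0.3693
Step 2: z-update.
Minimize 1*z^2 + 9*z + (2.0/2)*(0.3693 - z - 1.6436)^2
FOC: (2*1 + 2.0)*z = -9 + 2.0*(0.3693 - 1.6436)
z^{k+1} = -2.8872
Step 3: u-update.
u^{k+1} = -1.6436 + 0.3693 + 2.8872 = 1.6129
Step 4: Primal residual = |0.3693 + 2.8872| = 3.2565


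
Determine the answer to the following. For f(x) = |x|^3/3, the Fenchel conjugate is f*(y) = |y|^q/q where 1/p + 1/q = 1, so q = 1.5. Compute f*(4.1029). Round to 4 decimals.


The conjugate exponent q satisfies 1/p + 1/q = 1.
p = 3, so q = 3/(3 - 1) = 1.5
|y|^q = 4.1029^1.5 = 8.3107
f*(4.1029) = 8.3107 / 1.5 = 5.5405


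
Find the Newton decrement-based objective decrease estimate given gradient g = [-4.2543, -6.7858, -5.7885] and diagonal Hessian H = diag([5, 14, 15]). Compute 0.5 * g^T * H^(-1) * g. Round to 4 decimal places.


Step 1: H is diagonal, so H^(-1) * g = [-0.8509, -0.4847, -0.3859].
Step 2: g^T H^(-1) g = sum_i g_i^2 / H_ii
  = (-4.2543)^2/5 + (-6.7858)^2/14 + (-5.7885)^2/15
  = 3.6198 + 3.2891 + 2.2338 = 9.1427
Step 3: Objective decrease = 0.5 * g^T H^(-1) g = 4.5713


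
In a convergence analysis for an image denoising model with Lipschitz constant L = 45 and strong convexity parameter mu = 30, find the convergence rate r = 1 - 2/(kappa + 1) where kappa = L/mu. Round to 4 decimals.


Step 1: Compute the condition number.
kappa = L/mu = 45/30 = 1.5
Step 2: Compute the convergence rate.
r = 1 - 2/(kappa + 1) = 1 - 2*mu/(L + mu) = (L - mu)/(L + mu) = 15/75 = 0.2


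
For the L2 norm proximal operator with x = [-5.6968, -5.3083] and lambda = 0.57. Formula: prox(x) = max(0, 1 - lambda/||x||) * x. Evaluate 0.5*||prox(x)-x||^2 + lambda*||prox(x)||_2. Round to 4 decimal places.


Step 1: Compute ||x||.
||x|| = 7.7866
Step 2: Compute scaling factor.
scale = max(0, 1 - 0.57/7.7866) = 0.9268
Step 3: prox(x) = [-5.2798, -4.9197]
||prox(x)|| = 7.2166
Step 4: Proximal objective.
0.5*||prox-x||^2 = 0.1625
lambda*||prox|| = 4.1135
Total = 4.2759


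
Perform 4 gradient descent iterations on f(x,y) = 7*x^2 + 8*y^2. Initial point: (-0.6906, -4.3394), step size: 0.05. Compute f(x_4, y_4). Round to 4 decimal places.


Gradient descent on f(x,y) = 7*x^2 + 8*y^2.
Starting point: (-0.6906, -4.3394), alpha = 0.05
Step 1: grad_x = 2*7*-0.6906 = -9.6684, grad_y = 2*8*-4.3394 = -69.4304
  x_1 = -0.6906 - 0.05*-9.6684 = -0.2072
  y_1 = -4.3394 - 0.05*-69.4304 = -0.8679
Step 2: grad_x = 2*7*-0.2072 = -2.9005, grad_y = 2*8*-0.8679 = -13.8861
  x_2 = -0.2072 - 0.05*-2.9005 = -0.0622
  y_2 = -0.8679 - 0.05*-13.8861 = -0.1736
Step 3: grad_x = 2*7*-0.0622 = -0.8702, grad_y = 2*8*-0.1736 = -2.7772
  x_3 = -0.0622 - 0.05*-0.8702 = -0.0186
  y_3 = -0.1736 - 0.05*-2.7772 = -0.0347
Step 4: grad_x = 2*7*-0.0186 = -0.261, grad_y = 2*8*-0.0347 = -0.5554
  x_4 = -0.0186 - 0.05*-0.261 = -0.0056
  y_4 = -0.0347 - 0.05*-0.5554 = -0.0069
f(-0.0056, -0.0069) = 7*(-0.0056)^2 + 8*(-0.0069)^2 = 0.0006


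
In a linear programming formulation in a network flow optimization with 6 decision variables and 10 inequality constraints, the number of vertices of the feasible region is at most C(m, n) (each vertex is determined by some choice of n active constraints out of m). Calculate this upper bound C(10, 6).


Each vertex corresponds to some choice of n active constraints out of m, so the number of vertices is at most C(m, n) = m! / (n!(m-n)!).
m = 10, n = 6
Numerator: 10 * 9 * 8 * 7 * 6 * 5
Denominator: 6! = 720
C(10, 6) = 210


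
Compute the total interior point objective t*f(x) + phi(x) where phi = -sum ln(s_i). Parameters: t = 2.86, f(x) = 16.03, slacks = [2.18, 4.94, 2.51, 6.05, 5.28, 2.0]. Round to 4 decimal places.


Step 1: Compute log-barrier.
ln values: [0.7793, 1.5974, 0.9203, 1.8001, 1.6639, 0.6931]
phi = -(0.7793 + 1.5974 + 0.9203 + 1.8001 + 1.6639 + 0.6931) = -7.4541
Step 2: Compute augmented objective.
t*f(x) = 2.86*16.03 = 45.8458
Total = 45.8458 - 7.4541 = 38.3917


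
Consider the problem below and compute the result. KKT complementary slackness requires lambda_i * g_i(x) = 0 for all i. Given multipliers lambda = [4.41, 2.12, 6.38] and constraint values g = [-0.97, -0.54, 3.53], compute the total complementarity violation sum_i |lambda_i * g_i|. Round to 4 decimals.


KKT complementary slackness check:
lambda_1 * g_1 = 4.41 * -0.97 = -4.2777
lambda_2 * g_2 = 2.12 * -0.54 = -1.1448
lambda_3 * g_3 = 6.38 * 3.53 = 22.5214
Total violation = 4.2777 + 1.1448 + 22.5214 = 27.9439


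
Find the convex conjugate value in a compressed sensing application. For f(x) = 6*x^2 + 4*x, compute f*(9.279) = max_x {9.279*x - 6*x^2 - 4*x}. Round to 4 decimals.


f*(y) = sup_x {y*x - a*x^2 - b*x} = sup_x {(y-b)*x - a*x^2}
FOC: (y - b) - 2a*x = 0 => x* = (y - b)/(2a)
x* = (9.279 - 4)/(2*6) = 0.4399
f*(9.279) = (y-b)^2/(4a) = (9.279 - 4)^2/(4*6)
= 27.8678/24 = 1.1612


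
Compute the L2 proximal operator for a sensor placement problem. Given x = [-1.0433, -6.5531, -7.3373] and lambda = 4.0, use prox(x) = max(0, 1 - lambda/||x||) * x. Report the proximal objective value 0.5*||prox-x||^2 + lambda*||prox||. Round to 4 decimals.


Step 1: Compute ||x||.
||x|| = 9.8928
Step 2: Compute scaling factor.
scale = max(0, 1 - 4.0/9.8928) = 0.5957
Step 3: prox(x) = [-0.6215, -3.9035, -4.3706]
||prox(x)|| = 5.8928
Step 4: Proximal objective.
0.5*||prox-x||^2 = 8.0
lambda*||prox|| = 23.5712
Total = 31.5712


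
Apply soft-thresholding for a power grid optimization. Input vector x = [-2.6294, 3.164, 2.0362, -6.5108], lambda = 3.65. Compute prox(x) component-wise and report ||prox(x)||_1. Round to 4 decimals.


Soft-thresholding with lambda = 3.65:
prox(-2.6294) = sign(-2.6294)*max(|-2.6294| - 3.65, 0) = 0.0
prox(3.164) = sign(3.164)*max(|3.164| - 3.65, 0) = 0.0
prox(2.0362) = sign(2.0362)*max(|2.0362| - 3.65, 0) = 0.0
prox(-6.5108) = sign(-6.5108)*max(|-6.5108| - 3.65, 0) = -2.8608
prox(x) = [0.0, 0.0, 0.0, -2.8608]
||prox(x)||_1 = 0.0 + 0.0 + 0.0 + 2.8608 = 2.8608


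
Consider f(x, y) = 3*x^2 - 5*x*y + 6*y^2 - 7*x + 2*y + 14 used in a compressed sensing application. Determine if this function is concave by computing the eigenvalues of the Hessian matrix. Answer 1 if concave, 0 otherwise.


The Hessian of f(x,y) = 3*x^2 - 5*x*y + 6*y^2 - 7*x + 2*y + 14 is:
H = [[6, -5], [-5, 12]]
Trace = 6 + 12 = 18
Determinant = 6*12 - (-5)^2 = 47
Discriminant = (18)^2 - 4*47 = 136.0
Eigenvalues: lambda_1 = 3.169, lambda_2 = 14.831
The function is not concave.

0


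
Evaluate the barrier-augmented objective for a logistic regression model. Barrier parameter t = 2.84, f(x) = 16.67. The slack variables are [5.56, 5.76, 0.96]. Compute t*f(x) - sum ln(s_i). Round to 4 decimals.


Step 1: Compute log-barrier.
ln values: [1.7156, 1.7509, -0.0408]
phi = -(1.7156 + 1.7509 - 0.0408) = -3.4257
Step 2: Compute augmented objective.
t*f(x) = 2.84*16.67 = 47.3428
Total = 47.3428 - 3.4257 = 43.9171


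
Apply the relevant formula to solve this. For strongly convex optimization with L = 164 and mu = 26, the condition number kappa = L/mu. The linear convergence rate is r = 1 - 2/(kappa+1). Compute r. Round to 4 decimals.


Step 1: Compute the condition number.
kappa = L/mu = 164/26 = 6.3077
Step 2: Compute the convergence rate.
r = 1 - 2/(kappa + 1) = 1 - 2*mu/(L + mu) = (L - mu)/(L + mu) = 138/190 = 0.7263


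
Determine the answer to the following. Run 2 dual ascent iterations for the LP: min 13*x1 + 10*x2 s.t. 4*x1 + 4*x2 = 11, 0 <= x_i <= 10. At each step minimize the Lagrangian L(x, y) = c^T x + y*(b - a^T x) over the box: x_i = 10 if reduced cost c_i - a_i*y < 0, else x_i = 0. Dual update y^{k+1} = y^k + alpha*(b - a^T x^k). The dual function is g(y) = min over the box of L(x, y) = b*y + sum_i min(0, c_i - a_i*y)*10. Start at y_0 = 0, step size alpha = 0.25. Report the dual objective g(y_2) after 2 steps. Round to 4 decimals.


Dual ascent for LP: min 13*x1 + 10*x2, 4*x1 + 4*x2 = 11, 0 <= x_i <= 10
Step 1: y^k = 0.0, reduced costs: (13.0, 10.0)
  x^k = (0.0, 0.0), subgradient = b - a^T x = 11.0
  y^{k+1} = 0.0 + 0.25*11.0 = 2.75
Step 2: y^k = 2.75, reduced costs: (2.0, -1.0)
  x^k = (0.0, 10.0), subgradient = b - a^T x = -29.0
  y^{k+1} = 2.75 + 0.25*-29.0 = -4.5
Dual objective at y_2 = -4.5: reduced costs (31.0, 28.0), box minimizer x = (0.0, 0.0)
g(y_2) = b*y + (c1 - a1*y)*x1 + (c2 - a2*y)*x2 = 11*(-4.5) + 31.0*0.0 + 28.0*0.0 = -49.5 + 0.0 + 0.0 = -49.5


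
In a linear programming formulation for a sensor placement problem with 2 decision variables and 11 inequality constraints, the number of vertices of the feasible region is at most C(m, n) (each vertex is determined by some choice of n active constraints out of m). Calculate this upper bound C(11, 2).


Each vertex corresponds to some choice of n active constraints out of m, so the number of vertices is at most C(m, n) = m! / (n!(m-n)!).
m = 11, n = 2
Numerator: 11 * 10
Denominator: 2! = 2
C(11, 2) = 55


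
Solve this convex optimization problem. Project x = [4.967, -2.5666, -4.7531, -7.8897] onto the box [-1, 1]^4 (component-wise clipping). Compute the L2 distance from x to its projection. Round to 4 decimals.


Project each component onto [-1, 1].
clip(4.967) = 1.0, clip(-2.5666) = -1.0, clip(-4.7531) = -1.0, clip(-7.8897) = -1.0
Projection = [1.0, -1.0, -1.0, -1.0]
Squared diffs: [15.7371, 2.4542, 14.0858, 47.468]
Distance = sqrt(79.7451) = 8.93


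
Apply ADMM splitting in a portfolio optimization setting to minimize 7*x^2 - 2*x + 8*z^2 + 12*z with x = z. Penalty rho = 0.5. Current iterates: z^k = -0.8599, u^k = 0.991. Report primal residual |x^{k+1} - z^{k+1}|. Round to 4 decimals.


ADMM iteration with rho = 0.5, z^k = -0.8599, u^k = 0.991
Step 1: x-update.
Minimize 7*x^2 - 2*x + (0.5/2)*(x + 0.8599 + 0.991)^2
FOC: (2*7 + 0.5)*x = 2 + 0.5*(-0.8599 - 0.991)
x^{k+1} = 0.0741
Step 2: z-update.
Minimize 8*z^2 + 12*z + (0.5/2)*(0.0741 - z + 0.991)^2
FOC: (2*8 + 0.5)*z = -12 + 0.5*(0.0741 + 0.991)
z^{k+1} = -0.695
Step 3: u-update.
u^{k+1} = 0.991 + 0.0741 + 0.695 = 1.7601
Step 4: Primal residual = |0.0741 + 0.695| = 0.7691


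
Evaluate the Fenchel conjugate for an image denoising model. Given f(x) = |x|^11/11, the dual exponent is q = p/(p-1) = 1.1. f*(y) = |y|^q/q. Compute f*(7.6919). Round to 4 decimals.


The conjugate exponent q satisfies 1/p + 1/q = 1.
p = 11, so q = 11/(11 - 1) = 1.1
|y|^q = 7.6919^1.1 = 9.4327
f*(7.6919) = 9.4327 / 1.1 = 8.5752


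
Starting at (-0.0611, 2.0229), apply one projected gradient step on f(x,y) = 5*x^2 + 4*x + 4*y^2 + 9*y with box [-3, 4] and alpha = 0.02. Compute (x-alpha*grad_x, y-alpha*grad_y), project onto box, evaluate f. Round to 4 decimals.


Step 1: Compute gradient at (-0.0611, 2.0229).
grad_x = 2*5*-0.0611 + 4 = 3.389
grad_y = 2*4*2.0229 + 9 = 25.1832
Step 2: Gradient step.
x_raw = -0.0611 - 0.02*3.389 = -0.1289
y_raw = 2.0229 - 0.02*25.1832 = 1.5192
Step 3: Project onto [-3, 4].
x_proj = clip(-0.1289) = -0.1289
y_proj = clip(1.5192) = 1.5192
Step 4: Evaluate f.
f(-0.1289, 1.5192) = 22.473


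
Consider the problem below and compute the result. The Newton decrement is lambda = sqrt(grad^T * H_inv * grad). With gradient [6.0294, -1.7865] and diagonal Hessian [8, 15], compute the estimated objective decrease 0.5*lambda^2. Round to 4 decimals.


Step 1: H is diagonal, so H^(-1) * g = [0.7537, -0.1191].
Step 2: g^T H^(-1) g = sum_i g_i^2 / H_ii
  = (6.0294)^2/8 + (-1.7865)^2/15
  = 4.5442 + 0.2128 = 4.757
Step 3: Objective decrease = 0.5 * g^T H^(-1) g = 2.3785


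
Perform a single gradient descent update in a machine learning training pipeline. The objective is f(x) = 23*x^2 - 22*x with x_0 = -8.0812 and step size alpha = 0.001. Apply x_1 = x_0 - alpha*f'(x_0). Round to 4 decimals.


We compute the gradient at x_0 and apply the update.
f'(x) = 46*x - 22
f'(-8.0812) = 46*-8.0812 - 22 = -393.7352
x_1 = -8.0812 - 0.001*-393.7352 = -7.6875


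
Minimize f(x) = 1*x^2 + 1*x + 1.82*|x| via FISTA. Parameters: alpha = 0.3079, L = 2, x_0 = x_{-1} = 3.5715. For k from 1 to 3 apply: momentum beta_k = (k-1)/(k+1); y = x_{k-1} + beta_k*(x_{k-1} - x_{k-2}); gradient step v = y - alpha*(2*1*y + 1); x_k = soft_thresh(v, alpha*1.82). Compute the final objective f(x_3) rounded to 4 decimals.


FISTA on f(x) = 1*x^2 + 1*x + 1.82*|x|
L = 2, alpha = 0.3079
Iteration 1: beta = 0.0, y = 3.5715 + 0.0*(3.5715 - 3.5715) = 3.5715
  grad(y) = 8.143, v = y - alpha*grad = 1.0643
  prox(v) = soft_thresh(1.0643, 0.5604) = 0.5039
Iteration 2: beta = 0.3333, y = 0.5039 + 0.3333*(0.5039 - 3.5715) = -0.5186
  grad(y) = -0.0373, v = y - alpha*grad = -0.5072
  prox(v) = soft_thresh(-0.5072, 0.5604) = 0.0
Iteration 3: beta = 0.5, y = 0.0 + 0.5*(0.0 - 0.5039) = -0.2519
  grad(y) = 0.4961, v = y - alpha*grad = -0.4047
  prox(v) = soft_thresh(-0.4047, 0.5604) = 0.0
f(x_3) = 1*0.0^2 + 1*0.0 + 1.82*|0.0| = 0.0


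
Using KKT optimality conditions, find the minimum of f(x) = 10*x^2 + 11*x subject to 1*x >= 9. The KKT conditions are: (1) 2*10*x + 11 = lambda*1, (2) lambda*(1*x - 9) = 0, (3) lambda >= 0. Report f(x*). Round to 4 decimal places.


Step 1: Try lambda = 0 (constraint inactive).
x_unc = -11/(2*10) = -0.55
Check: 1*-0.55 = -0.55 < 9 -- violated!
Step 2: Constraint must be active: 1*x = 9
x* = 9/1 = 9.0
lambda = (2*10*9.0 + 11)/1 = 191.0
Step 3: Compute optimal value.
f(x*) = 10*9.0^2 + 11*9.0 = 909.0


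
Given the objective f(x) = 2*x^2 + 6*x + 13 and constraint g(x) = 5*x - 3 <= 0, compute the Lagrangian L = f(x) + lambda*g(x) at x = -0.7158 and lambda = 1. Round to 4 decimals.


Step 1: Evaluate f(x).
f(-0.7158) = 2*(-0.7158)^2 + 6*(-0.7158) + 13 = 9.7299
Step 2: Evaluate g(x).
g(-0.7158) = 5*-0.7158 - 3 = -6.579
Step 3: Compute Lagrangian.
L = 9.7299 + 1*-6.579 = 3.1509


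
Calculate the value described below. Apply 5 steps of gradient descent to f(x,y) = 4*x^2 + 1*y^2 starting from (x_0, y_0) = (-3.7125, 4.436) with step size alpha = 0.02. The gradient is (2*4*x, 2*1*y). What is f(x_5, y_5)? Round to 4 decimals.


Gradient descent on f(x,y) = 4*x^2 + 1*y^2.
Starting point: (-3.7125, 4.436), alpha = 0.02
Step 1: grad_x = 2*4*-3.7125 = -29.7, grad_y = 2*1*4.436 = 8.872
  x_1 = -3.7125 - 0.02*-29.7 = -3.1185
  y_1 = 4.436 - 0.02*8.872 = 4.2586
Step 2: grad_x = 2*4*-3.1185 = -24.948, grad_y = 2*1*4.2586 = 8.5171
  x_2 = -3.1185 - 0.02*-24.948 = -2.6195
  y_2 = 4.2586 - 0.02*8.5171 = 4.0882
Step 3: grad_x = 2*4*-2.6195 = -20.9563, grad_y = 2*1*4.0882 = 8.1764
  x_3 = -2.6195 - 0.02*-20.9563 = -2.2004
  y_3 = 4.0882 - 0.02*8.1764 = 3.9247
Step 4: grad_x = 2*4*-2.2004 = -17.6033, grad_y = 2*1*3.9247 = 7.8494
  x_4 = -2.2004 - 0.02*-17.6033 = -1.8483
  y_4 = 3.9247 - 0.02*7.8494 = 3.7677
Step 5: grad_x = 2*4*-1.8483 = -14.7868, grad_y = 2*1*3.7677 = 7.5354
  x_5 = -1.8483 - 0.02*-14.7868 = -1.5526
  y_5 = 3.7677 - 0.02*7.5354 = 3.617
f(-1.5526, 3.617) = 4*(-1.5526)^2 + 1*3.617^2 = 22.7251


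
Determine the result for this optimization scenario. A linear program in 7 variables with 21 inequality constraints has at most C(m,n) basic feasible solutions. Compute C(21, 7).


Each vertex corresponds to some choice of n active constraints out of m, so the number of vertices is at most C(m, n) = m! / (n!(m-n)!).
m = 21, n = 7
Numerator: 21 * 20 * 19 * 18 * 17 * 16 * 15
Denominator: 7! = 5040
C(21, 7) = 116280


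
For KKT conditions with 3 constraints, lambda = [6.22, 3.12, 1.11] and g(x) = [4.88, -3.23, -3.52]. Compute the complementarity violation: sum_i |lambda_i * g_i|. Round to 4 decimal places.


KKT complementary slackness check:
lambda_1 * g_1 = 6.22 * 4.88 = 30.3536
lambda_2 * g_2 = 3.12 * -3.23 = -10.0776
lambda_3 * g_3 = 1.11 * -3.52 = -3.9072
Total violation = 30.3536 + 10.0776 + 3.9072 = 44.3384


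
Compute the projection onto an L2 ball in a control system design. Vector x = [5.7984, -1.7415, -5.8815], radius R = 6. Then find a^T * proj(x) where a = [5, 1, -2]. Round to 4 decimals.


Step 1: Compute ||x|| (intermediates to 6 decimals).
||x|| = sqrt(5.7984^2 + (-1.7415)^2 + (-5.8815)^2) = 8.440753
Step 2: Project.
Since ||x|| > R, scale = R/||x|| = 6/8.440753 = 0.710837, proj(x) = scale * x
proj(x) = [4.121717, -1.237923, -4.180788]
Step 3: Dot product.
a^T * proj(x) = 5*4.121717 + 1*(-1.237923) - 2*(-4.180788) = 27.7322


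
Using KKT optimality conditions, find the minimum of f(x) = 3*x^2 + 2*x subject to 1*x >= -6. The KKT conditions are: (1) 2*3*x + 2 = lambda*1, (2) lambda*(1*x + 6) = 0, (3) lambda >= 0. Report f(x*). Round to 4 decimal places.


Step 1: Try lambda = 0 (constraint inactive).
Stationarity: 2*3*x + 2 = 0
x* = -2/(2*3) = -1/3 = -0.3333 (rounded; the exact value -1/3 is used below)
Check constraint: 1*-0.3333 = -0.3333 >= -6 -- satisfied.
Step 2: Compute optimal value.
f(x*) = 3*(-1/3)^2 + 2*(-1/3) = -0.3333


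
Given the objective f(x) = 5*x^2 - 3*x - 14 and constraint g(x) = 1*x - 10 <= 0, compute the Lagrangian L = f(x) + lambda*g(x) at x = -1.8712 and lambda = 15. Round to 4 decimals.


Step 1: Evaluate f(x).
f(-1.8712) = 5*(-1.8712)^2 - 3*(-1.8712) - 14 = 9.1205
Step 2: Evaluate g(x).
g(-1.8712) = 1*-1.8712 - 10 = -11.8712
Step 3: Compute Lagrangian.
L = 9.1205 + 15*-11.8712 = -168.9475


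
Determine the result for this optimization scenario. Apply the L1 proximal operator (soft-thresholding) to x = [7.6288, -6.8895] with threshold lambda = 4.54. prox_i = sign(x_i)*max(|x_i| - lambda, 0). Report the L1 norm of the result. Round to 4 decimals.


Soft-thresholding with lambda = 4.54:
prox(7.6288) = sign(7.6288)*max(|7.6288| - 4.54, 0) = 3.0888
prox(-6.8895) = sign(-6.8895)*max(|-6.8895| - 4.54, 0) = -2.3495
prox(x) = [3.0888, -2.3495]
||prox(x)||_1 = 3.0888 + 2.3495 = 5.4383


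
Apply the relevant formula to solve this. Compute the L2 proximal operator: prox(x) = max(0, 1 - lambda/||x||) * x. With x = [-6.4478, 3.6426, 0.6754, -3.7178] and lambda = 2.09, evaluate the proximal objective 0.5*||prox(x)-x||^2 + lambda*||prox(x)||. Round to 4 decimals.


Step 1: Compute ||x||.
||x|| = 8.3139
Step 2: Compute scaling factor.
scale = max(0, 1 - 2.09/8.3139) = 0.7486
Step 3: prox(x) = [-4.8269, 2.7269, 0.5056, -2.7832]
||prox(x)|| = 6.2239
Step 4: Proximal objective.
0.5*||prox-x||^2 = 2.1841
lambda*||prox|| = 13.008
Total = 15.192


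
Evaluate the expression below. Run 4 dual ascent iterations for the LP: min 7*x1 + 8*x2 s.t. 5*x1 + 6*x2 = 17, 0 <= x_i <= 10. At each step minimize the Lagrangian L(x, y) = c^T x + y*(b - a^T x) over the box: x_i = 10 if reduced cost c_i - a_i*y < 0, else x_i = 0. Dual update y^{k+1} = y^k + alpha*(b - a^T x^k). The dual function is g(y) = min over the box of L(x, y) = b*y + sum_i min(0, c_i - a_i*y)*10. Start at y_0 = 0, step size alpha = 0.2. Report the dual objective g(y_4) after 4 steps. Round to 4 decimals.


Dual ascent for LP: min 7*x1 + 8*x2, 5*x1 + 6*x2 = 17, 0 <= x_i <= 10
Step 1: y^k = 0.0, reduced costs: (7.0, 8.0)
  x^k = (0.0, 0.0), subgradient = b - a^T x = 17.0
  y^{k+1} = 0.0 + 0.2*17.0 = 3.4
Step 2: y^k = 3.4, reduced costs: (-10.0, -12.4)
  x^k = (10.0, 10.0), subgradient = b - a^T x = -93.0
  y^{k+1} = 3.4 + 0.2*-93.0 = -15.2
Step 3: y^k = -15.2, reduced costs: (83.0, 99.2)
  x^k = (0.0, 0.0), subgradient = b - a^T x = 17.0
  y^{k+1} = -15.2 + 0.2*17.0 = -11.8
Step 4: y^k = -11.8, reduced costs: (66.0, 78.8)
  x^k = (0.0, 0.0), subgradient = b - a^T x = 17.0
  y^{k+1} = -11.8 + 0.2*17.0 = -8.4
Dual objective at y_4 = -8.4: reduced costs (49.0, 58.4), box minimizer x = (0.0, 0.0)
g(y_4) = b*y + (c1 - a1*y)*x1 + (c2 - a2*y)*x2 = 17*(-8.4) + 49.0*0.0 + 58.4*0.0 = -142.8 + 0.0 + 0.0 = -142.8


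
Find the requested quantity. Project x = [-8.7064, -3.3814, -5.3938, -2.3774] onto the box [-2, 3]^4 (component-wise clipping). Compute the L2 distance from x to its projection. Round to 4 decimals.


Project each component onto [-2, 3].
clip(-8.7064) = -2.0, clip(-3.3814) = -2.0, clip(-5.3938) = -2.0, clip(-2.3774) = -2.0
Projection = [-2.0, -2.0, -2.0, -2.0]
Squared diffs: [44.9758, 1.9083, 11.5179, 0.1424]
Distance = sqrt(58.5444) = 7.6514


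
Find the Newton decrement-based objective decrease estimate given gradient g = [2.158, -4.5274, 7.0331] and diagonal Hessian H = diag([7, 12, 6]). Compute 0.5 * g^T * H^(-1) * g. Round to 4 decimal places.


Step 1: H is diagonal, so H^(-1) * g = [0.3083, -0.3773, 1.1722].
Step 2: g^T H^(-1) g = sum_i g_i^2 / H_ii
  = (2.158)^2/7 + (-4.5274)^2/12 + (7.0331)^2/6
  = 0.6653 + 1.7081 + 8.2441 = 10.6175
Step 3: Objective decrease = 0.5 * g^T H^(-1) g = 5.3087


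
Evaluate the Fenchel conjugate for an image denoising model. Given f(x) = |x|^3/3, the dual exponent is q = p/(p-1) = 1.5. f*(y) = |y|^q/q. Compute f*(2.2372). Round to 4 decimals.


The conjugate exponent q satisfies 1/p + 1/q = 1.
p = 3, so q = 3/(3 - 1) = 1.5
|y|^q = 2.2372^1.5 = 3.3462
f*(2.2372) = 3.3462 / 1.5 = 2.2308


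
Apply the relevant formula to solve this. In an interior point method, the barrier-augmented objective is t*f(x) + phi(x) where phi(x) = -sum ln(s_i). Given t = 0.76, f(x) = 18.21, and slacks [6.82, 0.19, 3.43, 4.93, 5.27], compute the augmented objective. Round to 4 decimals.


Step 1: Compute log-barrier.
ln values: [1.9199, -1.6607, 1.2326, 1.5953, 1.662]
phi = -(1.9199 - 1.6607 + 1.2326 + 1.5953 + 1.662) = -4.7491
Step 2: Compute augmented objective.
t*f(x) = 0.76*18.21 = 13.8396
Total = 13.8396 - 4.7491 = 9.0905


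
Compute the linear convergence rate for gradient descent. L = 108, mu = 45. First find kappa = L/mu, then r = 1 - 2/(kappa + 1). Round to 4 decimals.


Step 1: Compute the condition number.
kappa = L/mu = 108/45 = 2.4
Step 2: Compute the convergence rate.
r = 1 - 2/(kappa + 1) = 1 - 2*mu/(L + mu) = (L - mu)/(L + mu) = 63/153 = 0.4118


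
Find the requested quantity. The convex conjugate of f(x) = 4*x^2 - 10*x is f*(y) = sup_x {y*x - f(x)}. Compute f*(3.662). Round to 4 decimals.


f*(y) = sup_x {y*x - a*x^2 - b*x} = sup_x {(y-b)*x - a*x^2}
FOC: (y - b) - 2a*x = 0 => x* = (y - b)/(2a)
x* = (3.662 + 10)/(2*4) = 1.7078
f*(3.662) = (y-b)^2/(4a) = (3.662 + 10)^2/(4*4)
= 186.6502/16 = 11.6656


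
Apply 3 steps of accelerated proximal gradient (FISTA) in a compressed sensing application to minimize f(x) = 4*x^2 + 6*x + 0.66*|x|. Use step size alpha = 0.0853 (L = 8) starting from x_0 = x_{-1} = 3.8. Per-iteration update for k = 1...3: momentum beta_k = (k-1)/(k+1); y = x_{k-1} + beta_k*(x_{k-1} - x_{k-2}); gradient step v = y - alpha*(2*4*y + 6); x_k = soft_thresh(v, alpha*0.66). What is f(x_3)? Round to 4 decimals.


FISTA on f(x) = 4*x^2 + 6*x + 0.66*|x|
L = 8, alpha = 0.0853
Iteration 1: beta = 0.0, y = 3.8 + 0.0*(3.8 - 3.8) = 3.8
  grad(y) = 36.4, v = y - alpha*grad = 0.6951
  prox(v) = soft_thresh(0.6951, 0.0563) = 0.6388
Iteration 2: beta = 0.3333, y = 0.6388 + 0.3333*(0.6388 - 3.8) = -0.415
  grad(y) = 2.6803, v = y - alpha*grad = -0.6436
  prox(v) = soft_thresh(-0.6436, 0.0563) = -0.5873
Iteration 3: beta = 0.5, y = -0.5873 + 0.5*(-0.5873 - 0.6388) = -1.2003
  grad(y) = -3.6026, v = y - alpha*grad = -0.893
  prox(v) = soft_thresh(-0.893, 0.0563) = -0.8367
f(x_3) = 4*(-0.8367)^2 + 6*(-0.8367) + 0.66*|-0.8367| = -1.6677


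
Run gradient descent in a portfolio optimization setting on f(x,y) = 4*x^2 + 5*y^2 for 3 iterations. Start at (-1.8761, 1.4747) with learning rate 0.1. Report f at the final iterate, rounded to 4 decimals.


Gradient descent on f(x,y) = 4*x^2 + 5*y^2.
Starting point: (-1.8761, 1.4747), alpha = 0.1
Step 1: grad_x = 2*4*-1.8761 = -15.0088, grad_y = 2*5*1.4747 = 14.747
  x_1 = -1.8761 - 0.1*-15.0088 = -0.3752
  y_1 = 1.4747 - 0.1*14.747 = -0.0
Step 2: grad_x = 2*4*-0.3752 = -3.0018, grad_y = 2*5*-0.0 = -0.0
  x_2 = -0.3752 - 0.1*-3.0018 = -0.075
  y_2 = -0.0 - 0.1*-0.0 = 0.0
Step 3: grad_x = 2*4*-0.075 = -0.6004, grad_y = 2*5*0.0 = 0.0
  x_3 = -0.075 - 0.1*-0.6004 = -0.015
  y_3 = 0.0 - 0.1*0.0 = 0.0
f(-0.015, 0.0) = 4*(-0.015)^2 + 5*0.0^2 = 0.0009


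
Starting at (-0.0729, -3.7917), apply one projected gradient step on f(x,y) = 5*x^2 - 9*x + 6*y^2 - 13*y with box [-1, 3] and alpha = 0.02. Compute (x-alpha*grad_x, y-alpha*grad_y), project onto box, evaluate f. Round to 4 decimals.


Step 1: Compute gradient at (-0.0729, -3.7917).
grad_x = 2*5*-0.0729 - 9 = -9.729
grad_y = 2*6*-3.7917 - 13 = -58.5004
Step 2: Gradient step.
x_raw = -0.0729 - 0.02*-9.729 = 0.1217
y_raw = -3.7917 - 0.02*-58.5004 = -2.6217
Step 3: Project onto [-1, 3].
x_proj = clip(0.1217) = 0.1217
y_proj = clip(-2.6217) = -1.0
Step 4: Evaluate f.
f(0.1217, -1.0) = 17.9789


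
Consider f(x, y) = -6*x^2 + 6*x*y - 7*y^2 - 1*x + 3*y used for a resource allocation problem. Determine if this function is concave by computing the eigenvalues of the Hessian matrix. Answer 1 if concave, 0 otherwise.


The Hessian of f(x,y) = -6*x^2 + 6*x*y - 7*y^2 - 1*x + 3*y is:
H = [[-12, 6], [6, -14]]
Trace = -12 - 14 = -26
Determinant = -12*-14 - (6)^2 = 132
Discriminant = (-26)^2 - 4*132 = 148.0
Eigenvalues: lambda_1 = -19.0828, lambda_2 = -6.9172
The function is concave.

1


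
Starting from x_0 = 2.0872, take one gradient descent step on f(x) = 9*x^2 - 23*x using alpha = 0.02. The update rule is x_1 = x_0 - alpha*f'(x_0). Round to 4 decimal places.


We compute the gradient at x_0 and apply the update.
f'(x) = 18*x - 23
f'(2.0872) = 18*2.0872 - 23 = 14.5696
x_1 = 2.0872 - 0.02*14.5696 = 1.7958


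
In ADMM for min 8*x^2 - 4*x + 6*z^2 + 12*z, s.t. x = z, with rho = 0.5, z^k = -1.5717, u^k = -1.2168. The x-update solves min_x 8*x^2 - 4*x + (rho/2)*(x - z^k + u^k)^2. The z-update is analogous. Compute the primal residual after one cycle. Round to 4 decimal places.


ADMM iteration with rho = 0.5, z^k = -1.5717, u^k = -1.2168
Step 1: x-update.
Minimize 8*x^2 - 4*x + (0.5/2)*(x + 1.5717 - 1.2168)^2
FOC: (2*8 + 0.5)*x = 4 + 0.5*(-1.5717 + 1.2168)
x^{k+1} = 0.2317
Step 2: z-update.
Minimize 6*z^2 + 12*z + (0.5/2)*(0.2317 - z - 1.2168)^2
FOC: (2*6 + 0.5)*z = -12 + 0.5*(0.2317 - 1.2168)
z^{k+1} = -0.9994
Step 3: u-update.
u^{k+1} = -1.2168 + 0.2317 + 0.9994 = 0.0143
Step 4: Primal residual = |0.2317 + 0.9994| = 1.2311


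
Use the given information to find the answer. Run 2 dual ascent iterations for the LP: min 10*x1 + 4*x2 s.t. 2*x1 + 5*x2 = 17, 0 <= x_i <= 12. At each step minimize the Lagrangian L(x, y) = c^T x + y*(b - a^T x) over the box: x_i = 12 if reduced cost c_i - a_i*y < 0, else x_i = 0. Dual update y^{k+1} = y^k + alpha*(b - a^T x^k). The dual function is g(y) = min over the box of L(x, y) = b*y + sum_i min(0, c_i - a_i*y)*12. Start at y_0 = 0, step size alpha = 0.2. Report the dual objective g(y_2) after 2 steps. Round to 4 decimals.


Dual ascent for LP: min 10*x1 + 4*x2, 2*x1 + 5*x2 = 17, 0 <= x_i <= 12
Step 1: y^k = 0.0, reduced costs: (10.0, 4.0)
  x^k = (0.0, 0.0), subgradient = b - a^T x = 17.0
  y^{k+1} = 0.0 + 0.2*17.0 = 3.4
Step 2: y^k = 3.4, reduced costs: (3.2, -13.0)
  x^k = (0.0, 12.0), subgradient = b - a^T x = -43.0
  y^{k+1} = 3.4 + 0.2*-43.0 = -5.2
Dual objective at y_2 = -5.2: reduced costs (20.4, 30.0), box minimizer x = (0.0, 0.0)
g(y_2) = b*y + (c1 - a1*y)*x1 + (c2 - a2*y)*x2 = 17*(-5.2) + 20.4*0.0 + 30.0*0.0 = -88.4 + 0.0 + 0.0 = -88.4


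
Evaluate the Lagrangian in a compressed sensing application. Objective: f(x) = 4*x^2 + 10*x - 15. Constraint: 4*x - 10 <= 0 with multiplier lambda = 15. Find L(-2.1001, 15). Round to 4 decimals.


Step 1: Evaluate f(x).
f(-2.1001) = 4*(-2.1001)^2 + 10*(-2.1001) - 15 = -18.3593
Step 2: Evaluate g(x).
g(-2.1001) = 4*-2.1001 - 10 = -18.4004
Step 3: Compute Lagrangian.
L = -18.3593 + 15*-18.4004 = -294.3653


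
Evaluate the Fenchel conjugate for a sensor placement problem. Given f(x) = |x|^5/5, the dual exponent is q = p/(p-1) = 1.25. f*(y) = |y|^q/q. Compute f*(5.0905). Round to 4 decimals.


The conjugate exponent q satisfies 1/p + 1/q = 1.
p = 5, so q = 5/(5 - 1) = 1.25
|y|^q = 5.0905^1.25 = 7.6463
f*(5.0905) = 7.6463 / 1.25 = 6.117


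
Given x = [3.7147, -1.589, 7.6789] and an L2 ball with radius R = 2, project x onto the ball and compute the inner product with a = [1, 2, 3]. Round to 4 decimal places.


Step 1: Compute ||x|| (intermediates to 6 decimals).
||x|| = sqrt(3.7147^2 + (-1.589)^2 + 7.6789^2) = 8.676948
Step 2: Project.
Since ||x|| > R, scale = R/||x|| = 2/8.676948 = 0.230496, proj(x) = scale * x
proj(x) = [0.856223, -0.366258, 1.769956]
Step 3: Dot product.
a^T * proj(x) = 1*0.856223 + 2*(-0.366258) + 3*1.769956 = 5.4336


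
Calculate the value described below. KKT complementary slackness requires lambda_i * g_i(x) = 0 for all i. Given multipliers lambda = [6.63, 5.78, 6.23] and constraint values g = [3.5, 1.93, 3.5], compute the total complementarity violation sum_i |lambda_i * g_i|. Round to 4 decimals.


KKT complementary slackness check:
lambda_1 * g_1 = 6.63 * 3.5 = 23.205
lambda_2 * g_2 = 5.78 * 1.93 = 11.1554
lambda_3 * g_3 = 6.23 * 3.5 = 21.805
Total violation = 23.205 + 11.1554 + 21.805 = 56.1654


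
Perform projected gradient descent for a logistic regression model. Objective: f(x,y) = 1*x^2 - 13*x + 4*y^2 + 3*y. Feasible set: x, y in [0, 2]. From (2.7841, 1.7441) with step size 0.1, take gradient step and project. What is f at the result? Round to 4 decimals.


Step 1: Compute gradient at (2.7841, 1.7441).
grad_x = 2*1*2.7841 - 13 = -7.4318
grad_y = 2*4*1.7441 + 3 = 16.9528
Step 2: Gradient step.
x_raw = 2.7841 - 0.1*-7.4318 = 3.5273
y_raw = 1.7441 - 0.1*16.9528 = 0.0488
Step 3: Project onto [0, 2].
x_proj = clip(3.5273) = 2.0
y_proj = clip(0.0488) = 0.0488
Step 4: Evaluate f.
f(2.0, 0.0488) = -21.844


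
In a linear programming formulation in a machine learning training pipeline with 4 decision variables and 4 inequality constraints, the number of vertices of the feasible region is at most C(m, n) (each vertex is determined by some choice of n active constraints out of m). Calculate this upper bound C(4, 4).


Each vertex corresponds to some choice of n active constraints out of m, so the number of vertices is at most C(m, n) = m! / (n!(m-n)!).
m = 4, n = 4
Numerator: 4 * 3 * 2 * 1
Denominator: 4! = 24
C(4, 4) = 1


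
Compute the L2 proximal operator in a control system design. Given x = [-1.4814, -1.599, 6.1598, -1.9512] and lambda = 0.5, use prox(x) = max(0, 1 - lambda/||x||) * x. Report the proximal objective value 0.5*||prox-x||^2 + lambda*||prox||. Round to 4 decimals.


Step 1: Compute ||x||.
||x|| = 6.8192
Step 2: Compute scaling factor.
scale = max(0, 1 - 0.5/6.8192) = 0.9267
Step 3: prox(x) = [-1.3728, -1.4818, 5.7081, -1.8081]
||prox(x)|| = 6.3192
Step 4: Proximal objective.
0.5*||prox-x||^2 = 0.125
lambda*||prox|| = 3.1596
Total = 3.2846


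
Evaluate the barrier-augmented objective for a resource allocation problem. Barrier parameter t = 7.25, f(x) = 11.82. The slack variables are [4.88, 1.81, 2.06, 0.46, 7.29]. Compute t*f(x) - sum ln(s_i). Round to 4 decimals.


Step 1: Compute log-barrier.
ln values: [1.5851, 0.5933, 0.7227, -0.7765, 1.9865]
phi = -(1.5851 + 0.5933 + 0.7227 - 0.7765 + 1.9865) = -4.1112
Step 2: Compute augmented objective.
t*f(x) = 7.25*11.82 = 85.695
Total = 85.695 - 4.1112 = 81.5838


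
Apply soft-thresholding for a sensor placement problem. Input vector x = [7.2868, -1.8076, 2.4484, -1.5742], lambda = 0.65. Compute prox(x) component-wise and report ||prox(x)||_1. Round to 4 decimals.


Soft-thresholding with lambda = 0.65:
prox(7.2868) = sign(7.2868)*max(|7.2868| - 0.65, 0) = 6.6368
prox(-1.8076) = sign(-1.8076)*max(|-1.8076| - 0.65, 0) = -1.1576
prox(2.4484) = sign(2.4484)*max(|2.4484| - 0.65, 0) = 1.7984
prox(-1.5742) = sign(-1.5742)*max(|-1.5742| - 0.65, 0) = -0.9242
prox(x) = [6.6368, -1.1576, 1.7984, -0.9242]
||prox(x)||_1 = 6.6368 + 1.1576 + 1.7984 + 0.9242 = 10.517


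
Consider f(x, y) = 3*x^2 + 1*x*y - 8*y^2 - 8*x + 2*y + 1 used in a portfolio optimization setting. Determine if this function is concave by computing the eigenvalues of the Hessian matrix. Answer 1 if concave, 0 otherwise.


The Hessian of f(x,y) = 3*x^2 + 1*x*y - 8*y^2 - 8*x + 2*y + 1 is:
H = [[6, 1], [1, -16]]
Trace = 6 - 16 = -10
Determinant = 6*-16 - (1)^2 = -97
Discriminant = (-10)^2 - 4*-97 = 488.0
Eigenvalues: lambda_1 = -16.0454, lambda_2 = 6.0454
The function is not concave.

0


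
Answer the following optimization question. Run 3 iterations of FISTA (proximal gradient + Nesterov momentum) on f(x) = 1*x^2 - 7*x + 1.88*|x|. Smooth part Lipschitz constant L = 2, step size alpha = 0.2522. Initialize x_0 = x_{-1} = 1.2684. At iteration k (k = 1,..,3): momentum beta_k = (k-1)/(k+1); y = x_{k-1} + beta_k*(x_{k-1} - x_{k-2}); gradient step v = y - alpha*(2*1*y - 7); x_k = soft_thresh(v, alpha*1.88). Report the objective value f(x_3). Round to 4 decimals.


FISTA on f(x) = 1*x^2 - 7*x + 1.88*|x|
L = 2, alpha = 0.2522
Iteration 1: beta = 0.0, y = 1.2684 + 0.0*(1.2684 - 1.2684) = 1.2684
  grad(y) = -4.4632, v = y - alpha*grad = 2.394
  prox(v) = soft_thresh(2.394, 0.4741) = 1.9199
Iteration 2: beta = 0.3333, y = 1.9199 + 0.3333*(1.9199 - 1.2684) = 2.137
  grad(y) = -2.7259, v = y - alpha*grad = 2.8245
  prox(v) = soft_thresh(2.8245, 0.4741) = 2.3504
Iteration 3: beta = 0.5, y = 2.3504 + 0.5*(2.3504 - 1.9199) = 2.5656
  grad(y) = -1.8687, v = y - alpha*grad = 3.0369
  prox(v) = soft_thresh(3.0369, 0.4741) = 2.5628
f(x_3) = 1*2.5628^2 - 7*2.5628 + 1.88*|2.5628| = -6.5536
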